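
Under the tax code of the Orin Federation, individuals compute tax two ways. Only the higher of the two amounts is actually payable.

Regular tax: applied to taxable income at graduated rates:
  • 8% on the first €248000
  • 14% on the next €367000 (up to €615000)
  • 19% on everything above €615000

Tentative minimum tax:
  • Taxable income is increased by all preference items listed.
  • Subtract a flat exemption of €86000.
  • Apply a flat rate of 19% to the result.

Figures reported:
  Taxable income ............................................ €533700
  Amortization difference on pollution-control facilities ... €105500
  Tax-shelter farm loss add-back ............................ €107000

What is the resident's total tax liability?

€125438

Tentative minimum tax:
  Adjusted income: €533700 + €105500 + €107000 = €746200
  Less exemption €86000 → base €660200
  €660200 × 19% = €125438

Regular tax:
  €248000 × 8% = €19840
  €285700 × 14% = €39998
  → €59838

€125438 > €59838, so the tentative minimum tax is the binding amount.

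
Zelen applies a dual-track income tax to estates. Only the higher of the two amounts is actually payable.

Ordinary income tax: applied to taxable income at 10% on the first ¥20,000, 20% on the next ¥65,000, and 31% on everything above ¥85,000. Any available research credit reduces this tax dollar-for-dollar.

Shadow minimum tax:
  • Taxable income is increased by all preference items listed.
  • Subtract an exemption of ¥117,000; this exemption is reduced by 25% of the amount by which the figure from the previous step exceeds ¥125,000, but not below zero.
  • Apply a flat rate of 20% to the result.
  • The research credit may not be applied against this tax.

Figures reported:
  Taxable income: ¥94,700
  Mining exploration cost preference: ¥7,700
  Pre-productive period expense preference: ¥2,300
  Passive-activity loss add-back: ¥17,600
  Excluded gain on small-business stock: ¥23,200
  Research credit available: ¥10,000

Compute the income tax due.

¥8,007

Shadow minimum tax:
  Adjusted income: ¥94,700 + ¥7,700 + ¥2,300 + ¥17,600 + ¥23,200 = ¥145,500
  Exemption: ¥117,000 − 25% × (¥145,500 − ¥125,000) = ¥117,000 − ¥5,125 = ¥111,875
  Base: ¥145,500 − ¥111,875 = ¥33,625
  ¥33,625 × 20% = ¥6,725

Ordinary income tax:
  ¥20,000 × 10% = ¥2,000
  ¥65,000 × 20% = ¥13,000
  ¥9,700 × 31% = ¥3,007
  → ¥18,007
  Less research credit ¥10,000 → ¥8,007

¥8,007 > ¥6,725, so the ordinary income tax governs.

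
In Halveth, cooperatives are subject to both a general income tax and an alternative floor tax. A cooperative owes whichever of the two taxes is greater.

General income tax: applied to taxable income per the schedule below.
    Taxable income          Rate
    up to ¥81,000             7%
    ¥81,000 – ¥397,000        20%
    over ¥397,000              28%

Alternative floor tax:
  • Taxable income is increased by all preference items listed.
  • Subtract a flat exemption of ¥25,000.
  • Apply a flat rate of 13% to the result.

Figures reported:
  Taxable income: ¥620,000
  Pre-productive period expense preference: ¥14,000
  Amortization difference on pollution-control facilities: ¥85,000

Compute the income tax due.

Alternative floor tax:
  Adjusted income: ¥620,000 + ¥14,000 + ¥85,000 = ¥719,000
  Less exemption ¥25,000 → base ¥694,000
  ¥694,000 × 13% = ¥90,220

General income tax:
  ¥81,000 × 7% = ¥5,670
  ¥316,000 × 20% = ¥63,200
  ¥223,000 × 28% = ¥62,440
  → ¥131,310

¥131,310 > ¥90,220, so the general income tax governs.

¥131,310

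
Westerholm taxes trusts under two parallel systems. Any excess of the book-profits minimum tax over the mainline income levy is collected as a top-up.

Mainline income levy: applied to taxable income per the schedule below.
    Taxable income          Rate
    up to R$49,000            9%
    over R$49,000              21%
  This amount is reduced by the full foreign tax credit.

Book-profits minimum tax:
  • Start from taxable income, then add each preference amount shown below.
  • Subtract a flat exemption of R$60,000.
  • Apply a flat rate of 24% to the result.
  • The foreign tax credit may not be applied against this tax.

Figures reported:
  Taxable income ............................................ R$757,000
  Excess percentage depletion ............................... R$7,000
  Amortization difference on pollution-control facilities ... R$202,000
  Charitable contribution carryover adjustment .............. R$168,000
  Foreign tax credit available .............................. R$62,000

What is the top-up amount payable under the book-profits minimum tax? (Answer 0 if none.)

R$166,670

Book-profits minimum tax:
  Adjusted income: R$757,000 + R$7,000 + R$202,000 + R$168,000 = R$1,134,000
  Less exemption R$60,000 → base R$1,074,000
  R$1,074,000 × 24% = R$257,760

Mainline income levy:
  R$49,000 × 9% = R$4,410
  R$708,000 × 21% = R$148,680
  → R$153,090
  Less foreign tax credit R$62,000 → R$91,090

Excess of book-profits minimum tax over mainline income levy: R$257,760 − R$91,090 = R$166,670.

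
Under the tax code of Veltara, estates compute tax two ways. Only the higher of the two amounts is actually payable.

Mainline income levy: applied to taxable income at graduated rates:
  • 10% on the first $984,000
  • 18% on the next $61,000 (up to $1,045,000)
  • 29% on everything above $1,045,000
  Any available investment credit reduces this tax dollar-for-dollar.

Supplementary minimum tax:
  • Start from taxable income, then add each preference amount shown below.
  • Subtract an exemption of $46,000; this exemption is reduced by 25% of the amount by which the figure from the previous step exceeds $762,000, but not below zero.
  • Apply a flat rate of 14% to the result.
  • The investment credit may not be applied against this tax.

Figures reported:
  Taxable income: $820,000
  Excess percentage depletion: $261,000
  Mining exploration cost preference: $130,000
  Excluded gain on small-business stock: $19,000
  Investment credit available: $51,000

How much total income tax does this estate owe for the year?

$172,200

Supplementary minimum tax:
  Adjusted income: $820,000 + $261,000 + $130,000 + $19,000 = $1,230,000
  Exemption: 25% × ($1,230,000 − $762,000) = $117,000 ≥ $46,000, so the exemption is fully phased out
  Base: $1,230,000 − $0 = $1,230,000
  $1,230,000 × 14% = $172,200

Mainline income levy:
  $820,000 × 10% = $82,000
  Less investment credit $51,000 → $31,000

$172,200 > $31,000, so the supplementary minimum tax is the binding amount.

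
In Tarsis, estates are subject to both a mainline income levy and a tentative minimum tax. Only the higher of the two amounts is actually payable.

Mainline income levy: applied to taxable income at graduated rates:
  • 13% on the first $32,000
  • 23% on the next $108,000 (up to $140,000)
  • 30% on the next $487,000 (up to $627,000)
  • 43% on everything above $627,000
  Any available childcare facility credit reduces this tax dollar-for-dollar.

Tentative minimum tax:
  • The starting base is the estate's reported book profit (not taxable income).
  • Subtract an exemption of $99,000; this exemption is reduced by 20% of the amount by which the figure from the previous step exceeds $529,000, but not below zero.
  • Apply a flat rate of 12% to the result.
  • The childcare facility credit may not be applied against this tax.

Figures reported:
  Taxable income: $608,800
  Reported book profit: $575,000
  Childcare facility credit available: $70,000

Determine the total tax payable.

$99,640

Mainline income levy:
  $32,000 × 13% = $4,160
  $108,000 × 23% = $24,840
  $468,800 × 30% = $140,640
  → $169,640
  Less childcare facility credit $70,000 → $99,640

Tentative minimum tax:
  Base (reported book profit): $575,000
  Exemption: $99,000 − 20% × ($575,000 − $529,000) = $99,000 − $9,200 = $89,800
  Base: $575,000 − $89,800 = $485,200
  $485,200 × 12% = $58,224

$99,640 > $58,224, so the mainline income levy governs.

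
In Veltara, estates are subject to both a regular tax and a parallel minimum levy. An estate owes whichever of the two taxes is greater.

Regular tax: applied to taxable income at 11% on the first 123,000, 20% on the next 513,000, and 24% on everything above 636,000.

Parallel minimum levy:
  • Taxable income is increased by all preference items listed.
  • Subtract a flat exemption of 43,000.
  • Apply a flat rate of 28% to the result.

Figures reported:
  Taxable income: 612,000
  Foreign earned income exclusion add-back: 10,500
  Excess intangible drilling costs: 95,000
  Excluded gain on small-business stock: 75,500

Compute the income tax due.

Regular tax:
  123,000 × 11% = 13,530
  489,000 × 20% = 97,800
  → 111,330

Parallel minimum levy:
  Adjusted income: 612,000 + 10,500 + 95,000 + 75,500 = 793,000
  Less exemption 43,000 → base 750,000
  750,000 × 28% = 210,000

210,000 > 111,330, so the parallel minimum levy is the binding amount.

210,000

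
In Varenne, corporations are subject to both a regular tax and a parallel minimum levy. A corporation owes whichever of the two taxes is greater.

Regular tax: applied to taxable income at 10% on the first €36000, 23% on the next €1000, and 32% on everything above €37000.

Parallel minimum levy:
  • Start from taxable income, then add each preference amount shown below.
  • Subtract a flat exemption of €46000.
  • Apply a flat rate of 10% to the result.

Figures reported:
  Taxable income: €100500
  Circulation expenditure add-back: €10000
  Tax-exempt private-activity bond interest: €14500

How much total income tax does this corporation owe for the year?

Parallel minimum levy:
  Adjusted income: €100500 + €10000 + €14500 = €125000
  Less exemption €46000 → base €79000
  €79000 × 10% = €7900

Regular tax:
  €36000 × 10% = €3600
  €1000 × 23% = €230
  €63500 × 32% = €20320
  → €24150

€24150 > €7900, so the regular tax governs.

€24150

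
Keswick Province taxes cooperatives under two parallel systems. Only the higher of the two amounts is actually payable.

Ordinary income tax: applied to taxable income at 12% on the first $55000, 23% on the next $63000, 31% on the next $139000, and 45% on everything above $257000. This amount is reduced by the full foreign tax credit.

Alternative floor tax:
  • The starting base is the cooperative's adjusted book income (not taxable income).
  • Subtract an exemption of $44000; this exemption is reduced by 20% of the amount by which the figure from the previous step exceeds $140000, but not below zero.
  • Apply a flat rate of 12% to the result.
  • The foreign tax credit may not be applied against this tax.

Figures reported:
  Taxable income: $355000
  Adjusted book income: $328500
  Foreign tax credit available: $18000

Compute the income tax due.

Alternative floor tax:
  Base (adjusted book income): $328500
  Exemption: $44000 − 20% × ($328500 − $140000) = $44000 − $37700 = $6300
  Base: $328500 − $6300 = $322200
  $322200 × 12% = $38664

Ordinary income tax:
  $55000 × 12% = $6600
  $63000 × 23% = $14490
  $139000 × 31% = $43090
  $98000 × 45% = $44100
  → $108280
  Less foreign tax credit $18000 → $90280

$90280 > $38664, so the ordinary income tax governs.

$90280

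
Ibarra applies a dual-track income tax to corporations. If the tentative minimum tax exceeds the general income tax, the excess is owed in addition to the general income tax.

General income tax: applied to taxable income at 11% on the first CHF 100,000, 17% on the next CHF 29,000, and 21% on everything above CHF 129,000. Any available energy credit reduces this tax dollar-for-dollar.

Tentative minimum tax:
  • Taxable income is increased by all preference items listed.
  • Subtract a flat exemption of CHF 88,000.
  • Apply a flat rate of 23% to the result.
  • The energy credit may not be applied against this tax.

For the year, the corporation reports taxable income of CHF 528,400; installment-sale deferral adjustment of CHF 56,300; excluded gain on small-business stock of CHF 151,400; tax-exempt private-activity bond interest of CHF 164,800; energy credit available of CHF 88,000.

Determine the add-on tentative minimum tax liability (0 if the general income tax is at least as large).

Tentative minimum tax:
  Adjusted income: CHF 528,400 + CHF 56,300 + CHF 151,400 + CHF 164,800 = CHF 900,900
  Less exemption CHF 88,000 → base CHF 812,900
  CHF 812,900 × 23% = CHF 186,967

General income tax:
  CHF 100,000 × 11% = CHF 11,000
  CHF 29,000 × 17% = CHF 4,930
  CHF 399,400 × 21% = CHF 83,874
  → CHF 99,804
  Less energy credit CHF 88,000 → CHF 11,804

Excess of tentative minimum tax over general income tax: CHF 186,967 − CHF 11,804 = CHF 175,163.

CHF 175,163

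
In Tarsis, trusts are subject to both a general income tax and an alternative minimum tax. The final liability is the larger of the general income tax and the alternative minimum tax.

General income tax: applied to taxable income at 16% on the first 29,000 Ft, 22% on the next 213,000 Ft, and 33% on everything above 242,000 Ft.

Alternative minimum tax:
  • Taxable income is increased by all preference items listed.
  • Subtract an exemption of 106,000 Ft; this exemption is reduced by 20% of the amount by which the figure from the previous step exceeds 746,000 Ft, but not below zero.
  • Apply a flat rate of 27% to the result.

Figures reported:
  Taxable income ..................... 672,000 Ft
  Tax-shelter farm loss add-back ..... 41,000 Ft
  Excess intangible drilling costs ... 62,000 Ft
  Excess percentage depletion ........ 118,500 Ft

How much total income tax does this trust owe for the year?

220,590 Ft

Alternative minimum tax:
  Adjusted income: 672,000 Ft + 41,000 Ft + 62,000 Ft + 118,500 Ft = 893,500 Ft
  Exemption: 106,000 Ft − 20% × (893,500 Ft − 746,000 Ft) = 106,000 Ft − 29,500 Ft = 76,500 Ft
  Base: 893,500 Ft − 76,500 Ft = 817,000 Ft
  817,000 Ft × 27% = 220,590 Ft

General income tax:
  29,000 Ft × 16% = 4,640 Ft
  213,000 Ft × 22% = 46,860 Ft
  430,000 Ft × 33% = 141,900 Ft
  → 193,400 Ft

220,590 Ft > 193,400 Ft, so the alternative minimum tax is the binding amount.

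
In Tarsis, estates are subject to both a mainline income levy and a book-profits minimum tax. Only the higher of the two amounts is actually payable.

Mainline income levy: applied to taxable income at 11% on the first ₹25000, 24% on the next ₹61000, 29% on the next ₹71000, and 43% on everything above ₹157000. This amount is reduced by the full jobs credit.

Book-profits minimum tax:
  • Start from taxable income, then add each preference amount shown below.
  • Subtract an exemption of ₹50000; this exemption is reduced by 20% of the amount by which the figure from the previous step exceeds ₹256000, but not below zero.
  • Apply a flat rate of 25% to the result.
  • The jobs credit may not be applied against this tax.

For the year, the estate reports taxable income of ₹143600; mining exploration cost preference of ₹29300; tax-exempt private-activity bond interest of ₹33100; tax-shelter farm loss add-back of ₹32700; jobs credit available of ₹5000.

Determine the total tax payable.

Book-profits minimum tax:
  Adjusted income: ₹143600 + ₹29300 + ₹33100 + ₹32700 = ₹238700
  Exemption: ₹238700 ≤ ₹256000, so full ₹50000 applies
  Base: ₹238700 − ₹50000 = ₹188700
  ₹188700 × 25% = ₹47175

Mainline income levy:
  ₹25000 × 11% = ₹2750
  ₹61000 × 24% = ₹14640
  ₹57600 × 29% = ₹16704
  → ₹34094
  Less jobs credit ₹5000 → ₹29094

₹47175 > ₹29094, so the book-profits minimum tax is the binding amount.

₹47175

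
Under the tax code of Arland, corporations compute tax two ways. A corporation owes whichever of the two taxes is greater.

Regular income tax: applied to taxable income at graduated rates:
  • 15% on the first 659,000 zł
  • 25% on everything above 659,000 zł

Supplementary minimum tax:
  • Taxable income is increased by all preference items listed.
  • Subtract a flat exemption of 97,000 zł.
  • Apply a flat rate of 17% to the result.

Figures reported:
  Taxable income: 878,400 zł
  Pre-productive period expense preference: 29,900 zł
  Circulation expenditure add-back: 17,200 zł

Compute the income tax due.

Supplementary minimum tax:
  Adjusted income: 878,400 zł + 29,900 zł + 17,200 zł = 925,500 zł
  Less exemption 97,000 zł → base 828,500 zł
  828,500 zł × 17% = 140,845 zł

Regular income tax:
  659,000 zł × 15% = 98,850 zł
  219,400 zł × 25% = 54,850 zł
  → 153,700 zł

153,700 zł > 140,845 zł, so the regular income tax governs.

153,700 zł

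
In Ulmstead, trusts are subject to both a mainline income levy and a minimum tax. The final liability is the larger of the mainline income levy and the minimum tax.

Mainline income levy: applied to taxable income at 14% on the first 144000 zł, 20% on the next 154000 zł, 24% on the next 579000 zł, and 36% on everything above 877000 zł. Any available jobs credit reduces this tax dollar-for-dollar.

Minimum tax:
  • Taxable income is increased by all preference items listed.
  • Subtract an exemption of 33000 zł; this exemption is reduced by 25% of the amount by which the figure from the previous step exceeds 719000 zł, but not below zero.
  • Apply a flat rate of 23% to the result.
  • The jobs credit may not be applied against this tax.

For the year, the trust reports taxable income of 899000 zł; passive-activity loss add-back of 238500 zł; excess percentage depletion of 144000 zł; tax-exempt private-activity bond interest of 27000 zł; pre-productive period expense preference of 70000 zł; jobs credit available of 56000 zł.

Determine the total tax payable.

Mainline income levy:
  144000 zł × 14% = 20160 zł
  154000 zł × 20% = 30800 zł
  579000 zł × 24% = 138960 zł
  22000 zł × 36% = 7920 zł
  → 197840 zł
  Less jobs credit 56000 zł → 141840 zł

Minimum tax:
  Adjusted income: 899000 zł + 238500 zł + 144000 zł + 27000 zł + 70000 zł = 1378500 zł
  Exemption: 25% × (1378500 zł − 719000 zł) = 164875 zł ≥ 33000 zł, so the exemption is fully phased out
  Base: 1378500 zł − 0 zł = 1378500 zł
  1378500 zł × 23% = 317055 zł

317055 zł > 141840 zł, so the minimum tax is the binding amount.

317055 zł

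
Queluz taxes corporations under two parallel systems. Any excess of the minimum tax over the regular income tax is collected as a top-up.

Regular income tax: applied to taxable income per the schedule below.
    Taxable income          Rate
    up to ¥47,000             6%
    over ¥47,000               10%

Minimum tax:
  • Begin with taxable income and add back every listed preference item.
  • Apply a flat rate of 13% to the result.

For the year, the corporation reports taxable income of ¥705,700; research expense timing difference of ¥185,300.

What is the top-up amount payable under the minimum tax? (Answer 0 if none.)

Regular income tax:
  ¥47,000 × 6% = ¥2,820
  ¥658,700 × 10% = ¥65,870
  → ¥68,690

Minimum tax:
  Adjusted income: ¥705,700 + ¥185,300 = ¥891,000
  ¥891,000 × 13% = ¥115,830

Excess of minimum tax over regular income tax: ¥115,830 − ¥68,690 = ¥47,140.

¥47,140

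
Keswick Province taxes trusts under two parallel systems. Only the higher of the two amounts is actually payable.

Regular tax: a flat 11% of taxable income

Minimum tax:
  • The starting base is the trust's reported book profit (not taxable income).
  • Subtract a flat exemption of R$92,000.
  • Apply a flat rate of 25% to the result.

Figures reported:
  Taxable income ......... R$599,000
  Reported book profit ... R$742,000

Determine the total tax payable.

Regular tax:
  R$599,000 × 11% = R$65,890

Minimum tax:
  Base (reported book profit): R$742,000
  Less exemption R$92,000 → base R$650,000
  R$650,000 × 25% = R$162,500

R$162,500 > R$65,890, so the minimum tax is the binding amount.

R$162,500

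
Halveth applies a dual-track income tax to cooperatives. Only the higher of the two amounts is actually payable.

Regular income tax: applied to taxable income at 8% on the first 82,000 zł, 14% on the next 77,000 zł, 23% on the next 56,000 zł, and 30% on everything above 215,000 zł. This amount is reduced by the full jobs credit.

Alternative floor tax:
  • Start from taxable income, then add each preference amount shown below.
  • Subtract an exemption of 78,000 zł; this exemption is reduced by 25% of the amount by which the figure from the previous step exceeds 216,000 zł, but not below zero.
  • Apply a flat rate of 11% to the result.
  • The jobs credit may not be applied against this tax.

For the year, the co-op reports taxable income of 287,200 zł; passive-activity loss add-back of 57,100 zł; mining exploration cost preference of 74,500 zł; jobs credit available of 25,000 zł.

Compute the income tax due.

Regular income tax:
  82,000 zł × 8% = 6,560 zł
  77,000 zł × 14% = 10,780 zł
  56,000 zł × 23% = 12,880 zł
  72,200 zł × 30% = 21,660 zł
  → 51,880 zł
  Less jobs credit 25,000 zł → 26,880 zł

Alternative floor tax:
  Adjusted income: 287,200 zł + 57,100 zł + 74,500 zł = 418,800 zł
  Exemption: 78,000 zł − 25% × (418,800 zł − 216,000 zł) = 78,000 zł − 50,700 zł = 27,300 zł
  Base: 418,800 zł − 27,300 zł = 391,500 zł
  391,500 zł × 11% = 43,065 zł

43,065 zł > 26,880 zł, so the alternative floor tax is the binding amount.

43,065 zł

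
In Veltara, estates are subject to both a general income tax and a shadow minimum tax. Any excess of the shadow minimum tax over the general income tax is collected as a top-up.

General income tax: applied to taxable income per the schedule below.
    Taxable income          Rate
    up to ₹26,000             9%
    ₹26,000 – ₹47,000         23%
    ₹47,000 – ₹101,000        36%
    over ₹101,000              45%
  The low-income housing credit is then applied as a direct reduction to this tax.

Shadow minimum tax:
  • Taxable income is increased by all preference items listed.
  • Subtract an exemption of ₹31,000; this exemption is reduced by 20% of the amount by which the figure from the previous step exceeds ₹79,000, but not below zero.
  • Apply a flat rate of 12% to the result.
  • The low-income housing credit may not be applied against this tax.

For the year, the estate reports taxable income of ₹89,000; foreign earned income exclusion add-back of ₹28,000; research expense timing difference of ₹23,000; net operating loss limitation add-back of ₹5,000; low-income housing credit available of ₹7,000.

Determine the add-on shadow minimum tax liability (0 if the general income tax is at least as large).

Shadow minimum tax:
  Adjusted income: ₹89,000 + ₹28,000 + ₹23,000 + ₹5,000 = ₹145,000
  Exemption: ₹31,000 − 20% × (₹145,000 − ₹79,000) = ₹31,000 − ₹13,200 = ₹17,800
  Base: ₹145,000 − ₹17,800 = ₹127,200
  ₹127,200 × 12% = ₹15,264

General income tax:
  ₹26,000 × 9% = ₹2,340
  ₹21,000 × 23% = ₹4,830
  ₹42,000 × 36% = ₹15,120
  → ₹22,290
  Less low-income housing credit ₹7,000 → ₹15,290

₹15,264 ≤ ₹15,290, so no add-on is due.

₹0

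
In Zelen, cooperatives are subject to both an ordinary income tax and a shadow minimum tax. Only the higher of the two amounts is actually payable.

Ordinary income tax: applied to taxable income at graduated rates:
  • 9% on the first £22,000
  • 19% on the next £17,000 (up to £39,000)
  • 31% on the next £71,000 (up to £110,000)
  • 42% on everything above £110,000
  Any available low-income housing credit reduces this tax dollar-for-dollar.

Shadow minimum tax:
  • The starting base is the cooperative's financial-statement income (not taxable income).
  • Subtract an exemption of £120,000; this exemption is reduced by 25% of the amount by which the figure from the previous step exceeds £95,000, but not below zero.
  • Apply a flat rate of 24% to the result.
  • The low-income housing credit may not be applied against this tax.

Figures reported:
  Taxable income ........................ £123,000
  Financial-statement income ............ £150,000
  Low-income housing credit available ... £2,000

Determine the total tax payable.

Shadow minimum tax:
  Base (financial-statement income): £150,000
  Exemption: £120,000 − 25% × (£150,000 − £95,000) = £120,000 − £13,750 = £106,250
  Base: £150,000 − £106,250 = £43,750
  £43,750 × 24% = £10,500

Ordinary income tax:
  £22,000 × 9% = £1,980
  £17,000 × 19% = £3,230
  £71,000 × 31% = £22,010
  £13,000 × 42% = £5,460
  → £32,680
  Less low-income housing credit £2,000 → £30,680

£30,680 > £10,500, so the ordinary income tax governs.

£30,680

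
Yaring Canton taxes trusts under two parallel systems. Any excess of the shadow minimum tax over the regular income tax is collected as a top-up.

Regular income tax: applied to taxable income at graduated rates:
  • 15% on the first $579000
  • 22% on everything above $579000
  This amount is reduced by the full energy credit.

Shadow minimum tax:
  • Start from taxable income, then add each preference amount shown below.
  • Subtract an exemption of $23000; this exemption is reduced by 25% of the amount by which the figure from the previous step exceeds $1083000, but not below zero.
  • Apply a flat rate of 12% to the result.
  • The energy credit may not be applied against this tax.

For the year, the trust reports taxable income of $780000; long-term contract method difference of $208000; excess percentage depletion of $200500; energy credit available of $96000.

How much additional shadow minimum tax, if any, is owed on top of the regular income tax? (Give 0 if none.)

Shadow minimum tax:
  Adjusted income: $780000 + $208000 + $200500 = $1188500
  Exemption: 25% × ($1188500 − $1083000) = $26375 ≥ $23000, so the exemption is fully phased out
  Base: $1188500 − $0 = $1188500
  $1188500 × 12% = $142620

Regular income tax:
  $579000 × 15% = $86850
  $201000 × 22% = $44220
  → $131070
  Less energy credit $96000 → $35070

Excess of shadow minimum tax over regular income tax: $142620 − $35070 = $107550.

$107550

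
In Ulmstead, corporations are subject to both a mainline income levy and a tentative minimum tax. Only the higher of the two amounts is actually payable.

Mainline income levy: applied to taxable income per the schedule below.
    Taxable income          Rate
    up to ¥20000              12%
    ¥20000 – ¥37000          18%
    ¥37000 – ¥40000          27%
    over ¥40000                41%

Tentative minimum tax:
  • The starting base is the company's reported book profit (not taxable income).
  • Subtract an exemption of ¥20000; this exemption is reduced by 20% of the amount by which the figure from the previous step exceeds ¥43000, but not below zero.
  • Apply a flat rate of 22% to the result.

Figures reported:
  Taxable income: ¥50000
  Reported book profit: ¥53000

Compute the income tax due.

¥10370

Tentative minimum tax:
  Base (reported book profit): ¥53000
  Exemption: ¥20000 − 20% × (¥53000 − ¥43000) = ¥20000 − ¥2000 = ¥18000
  Base: ¥53000 − ¥18000 = ¥35000
  ¥35000 × 22% = ¥7700

Mainline income levy:
  ¥20000 × 12% = ¥2400
  ¥17000 × 18% = ¥3060
  ¥3000 × 27% = ¥810
  ¥10000 × 41% = ¥4100
  → ¥10370

¥10370 > ¥7700, so the mainline income levy governs.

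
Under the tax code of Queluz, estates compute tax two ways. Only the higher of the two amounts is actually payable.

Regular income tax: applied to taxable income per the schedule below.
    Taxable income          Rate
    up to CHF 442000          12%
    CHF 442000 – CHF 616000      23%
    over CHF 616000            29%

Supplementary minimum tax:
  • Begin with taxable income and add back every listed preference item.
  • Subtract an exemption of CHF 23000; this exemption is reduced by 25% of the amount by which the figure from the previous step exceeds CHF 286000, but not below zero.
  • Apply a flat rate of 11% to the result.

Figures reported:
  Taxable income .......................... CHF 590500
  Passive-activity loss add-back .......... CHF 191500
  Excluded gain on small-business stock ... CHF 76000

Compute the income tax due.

Regular income tax:
  CHF 442000 × 12% = CHF 53040
  CHF 148500 × 23% = CHF 34155
  → CHF 87195

Supplementary minimum tax:
  Adjusted income: CHF 590500 + CHF 191500 + CHF 76000 = CHF 858000
  Exemption: 25% × (CHF 858000 − CHF 286000) = CHF 143000 ≥ CHF 23000, so the exemption is fully phased out
  Base: CHF 858000 − CHF 0 = CHF 858000
  CHF 858000 × 11% = CHF 94380

CHF 94380 > CHF 87195, so the supplementary minimum tax is the binding amount.

CHF 94380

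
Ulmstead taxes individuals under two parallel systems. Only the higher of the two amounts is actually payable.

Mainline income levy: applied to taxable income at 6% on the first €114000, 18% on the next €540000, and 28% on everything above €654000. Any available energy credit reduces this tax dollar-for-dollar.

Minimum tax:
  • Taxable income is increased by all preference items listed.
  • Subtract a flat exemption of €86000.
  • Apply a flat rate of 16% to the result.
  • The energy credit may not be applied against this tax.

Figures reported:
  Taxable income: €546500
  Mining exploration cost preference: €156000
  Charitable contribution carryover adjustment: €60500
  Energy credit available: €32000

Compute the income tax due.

Minimum tax:
  Adjusted income: €546500 + €156000 + €60500 = €763000
  Less exemption €86000 → base €677000
  €677000 × 16% = €108320

Mainline income levy:
  €114000 × 6% = €6840
  €432500 × 18% = €77850
  → €84690
  Less energy credit €32000 → €52690

€108320 > €52690, so the minimum tax is the binding amount.

€108320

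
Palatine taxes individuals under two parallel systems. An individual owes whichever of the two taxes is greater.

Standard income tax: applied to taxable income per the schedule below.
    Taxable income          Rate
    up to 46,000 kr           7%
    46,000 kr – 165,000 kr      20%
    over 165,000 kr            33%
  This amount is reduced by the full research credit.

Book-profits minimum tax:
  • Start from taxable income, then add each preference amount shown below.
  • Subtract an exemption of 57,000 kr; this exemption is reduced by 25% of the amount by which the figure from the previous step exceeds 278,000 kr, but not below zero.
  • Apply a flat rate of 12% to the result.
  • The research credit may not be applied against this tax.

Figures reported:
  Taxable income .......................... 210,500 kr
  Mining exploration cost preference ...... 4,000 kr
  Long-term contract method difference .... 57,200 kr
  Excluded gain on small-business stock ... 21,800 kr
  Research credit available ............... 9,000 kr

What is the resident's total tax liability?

33,035 kr

Book-profits minimum tax:
  Adjusted income: 210,500 kr + 4,000 kr + 57,200 kr + 21,800 kr = 293,500 kr
  Exemption: 57,000 kr − 25% × (293,500 kr − 278,000 kr) = 57,000 kr − 3,875 kr = 53,125 kr
  Base: 293,500 kr − 53,125 kr = 240,375 kr
  240,375 kr × 12% = 28,845 kr

Standard income tax:
  46,000 kr × 7% = 3,220 kr
  119,000 kr × 20% = 23,800 kr
  45,500 kr × 33% = 15,015 kr
  → 42,035 kr
  Less research credit 9,000 kr → 33,035 kr

33,035 kr > 28,845 kr, so the standard income tax governs.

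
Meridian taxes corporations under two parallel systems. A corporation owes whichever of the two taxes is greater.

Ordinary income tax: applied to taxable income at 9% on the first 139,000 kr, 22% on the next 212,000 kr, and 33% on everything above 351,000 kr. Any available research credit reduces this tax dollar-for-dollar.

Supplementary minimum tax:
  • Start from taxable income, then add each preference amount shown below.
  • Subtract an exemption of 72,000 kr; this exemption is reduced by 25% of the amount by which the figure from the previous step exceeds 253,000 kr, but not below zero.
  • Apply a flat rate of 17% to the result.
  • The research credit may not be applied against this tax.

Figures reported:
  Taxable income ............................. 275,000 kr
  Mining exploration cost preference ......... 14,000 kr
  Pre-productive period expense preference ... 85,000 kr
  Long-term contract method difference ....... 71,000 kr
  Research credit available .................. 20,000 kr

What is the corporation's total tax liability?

Ordinary income tax:
  139,000 kr × 9% = 12,510 kr
  136,000 kr × 22% = 29,920 kr
  → 42,430 kr
  Less research credit 20,000 kr → 22,430 kr

Supplementary minimum tax:
  Adjusted income: 275,000 kr + 14,000 kr + 85,000 kr + 71,000 kr = 445,000 kr
  Exemption: 72,000 kr − 25% × (445,000 kr − 253,000 kr) = 72,000 kr − 48,000 kr = 24,000 kr
  Base: 445,000 kr − 24,000 kr = 421,000 kr
  421,000 kr × 17% = 71,570 kr

71,570 kr > 22,430 kr, so the supplementary minimum tax is the binding amount.

71,570 kr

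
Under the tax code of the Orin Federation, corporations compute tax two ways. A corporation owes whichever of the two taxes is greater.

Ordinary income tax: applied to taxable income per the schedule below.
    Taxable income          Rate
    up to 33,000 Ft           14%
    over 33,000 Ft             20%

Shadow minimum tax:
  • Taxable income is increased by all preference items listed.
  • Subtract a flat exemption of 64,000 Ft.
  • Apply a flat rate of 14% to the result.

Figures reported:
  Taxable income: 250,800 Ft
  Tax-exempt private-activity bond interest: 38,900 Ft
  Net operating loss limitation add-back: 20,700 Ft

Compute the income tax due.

48,180 Ft

Shadow minimum tax:
  Adjusted income: 250,800 Ft + 38,900 Ft + 20,700 Ft = 310,400 Ft
  Less exemption 64,000 Ft → base 246,400 Ft
  246,400 Ft × 14% = 34,496 Ft

Ordinary income tax:
  33,000 Ft × 14% = 4,620 Ft
  217,800 Ft × 20% = 43,560 Ft
  → 48,180 Ft

48,180 Ft > 34,496 Ft, so the ordinary income tax governs.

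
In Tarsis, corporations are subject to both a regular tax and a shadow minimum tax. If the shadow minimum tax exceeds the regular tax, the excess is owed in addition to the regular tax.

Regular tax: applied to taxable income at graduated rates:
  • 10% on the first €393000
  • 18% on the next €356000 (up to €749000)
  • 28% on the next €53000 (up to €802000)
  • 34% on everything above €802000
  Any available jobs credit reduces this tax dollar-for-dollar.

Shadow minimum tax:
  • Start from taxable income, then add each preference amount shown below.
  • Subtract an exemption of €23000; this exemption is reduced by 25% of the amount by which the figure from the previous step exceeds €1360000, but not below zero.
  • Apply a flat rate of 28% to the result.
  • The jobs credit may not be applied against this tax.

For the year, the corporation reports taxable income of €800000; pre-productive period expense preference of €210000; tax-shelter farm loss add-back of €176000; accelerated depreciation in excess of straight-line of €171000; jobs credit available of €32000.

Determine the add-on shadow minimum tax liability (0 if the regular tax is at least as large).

Shadow minimum tax:
  Adjusted income: €800000 + €210000 + €176000 + €171000 = €1357000
  Exemption: €1357000 ≤ €1360000, so full €23000 applies
  Base: €1357000 − €23000 = €1334000
  €1334000 × 28% = €373520

Regular tax:
  €393000 × 10% = €39300
  €356000 × 18% = €64080
  €51000 × 28% = €14280
  → €117660
  Less jobs credit €32000 → €85660

Excess of shadow minimum tax over regular tax: €373520 − €85660 = €287860.

€287860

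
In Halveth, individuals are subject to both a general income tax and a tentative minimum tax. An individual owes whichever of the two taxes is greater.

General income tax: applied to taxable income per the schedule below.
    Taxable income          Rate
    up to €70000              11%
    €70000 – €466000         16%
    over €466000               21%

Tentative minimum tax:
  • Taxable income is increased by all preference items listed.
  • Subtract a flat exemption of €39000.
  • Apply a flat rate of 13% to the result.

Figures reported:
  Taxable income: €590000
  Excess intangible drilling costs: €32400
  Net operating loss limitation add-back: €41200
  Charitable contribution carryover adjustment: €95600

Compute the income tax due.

General income tax:
  €70000 × 11% = €7700
  €396000 × 16% = €63360
  €124000 × 21% = €26040
  → €97100

Tentative minimum tax:
  Adjusted income: €590000 + €32400 + €41200 + €95600 = €759200
  Less exemption €39000 → base €720200
  €720200 × 13% = €93626

€97100 > €93626, so the general income tax governs.

€97100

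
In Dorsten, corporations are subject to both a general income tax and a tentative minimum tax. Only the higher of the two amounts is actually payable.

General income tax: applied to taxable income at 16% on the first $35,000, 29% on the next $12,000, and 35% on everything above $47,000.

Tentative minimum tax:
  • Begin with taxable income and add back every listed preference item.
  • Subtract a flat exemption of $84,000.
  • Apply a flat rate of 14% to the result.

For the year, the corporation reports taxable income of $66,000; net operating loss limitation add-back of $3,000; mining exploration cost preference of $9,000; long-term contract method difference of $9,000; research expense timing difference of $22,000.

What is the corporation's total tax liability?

Tentative minimum tax:
  Adjusted income: $66,000 + $3,000 + $9,000 + $9,000 + $22,000 = $109,000
  Less exemption $84,000 → base $25,000
  $25,000 × 14% = $3,500

General income tax:
  $35,000 × 16% = $5,600
  $12,000 × 29% = $3,480
  $19,000 × 35% = $6,650
  → $15,730

$15,730 > $3,500, so the general income tax governs.

$15,730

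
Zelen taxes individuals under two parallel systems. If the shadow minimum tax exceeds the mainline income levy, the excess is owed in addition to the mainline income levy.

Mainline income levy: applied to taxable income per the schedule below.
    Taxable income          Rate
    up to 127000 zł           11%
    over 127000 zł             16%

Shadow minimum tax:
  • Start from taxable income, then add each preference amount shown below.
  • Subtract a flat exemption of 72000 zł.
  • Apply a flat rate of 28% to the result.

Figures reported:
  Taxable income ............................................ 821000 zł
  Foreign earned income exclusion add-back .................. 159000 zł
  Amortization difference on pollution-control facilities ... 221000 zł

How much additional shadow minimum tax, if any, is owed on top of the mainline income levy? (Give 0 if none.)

191110 zł

Mainline income levy:
  127000 zł × 11% = 13970 zł
  694000 zł × 16% = 111040 zł
  → 125010 zł

Shadow minimum tax:
  Adjusted income: 821000 zł + 159000 zł + 221000 zł = 1201000 zł
  Less exemption 72000 zł → base 1129000 zł
  1129000 zł × 28% = 316120 zł

Excess of shadow minimum tax over mainline income levy: 316120 zł − 125010 zł = 191110 zł.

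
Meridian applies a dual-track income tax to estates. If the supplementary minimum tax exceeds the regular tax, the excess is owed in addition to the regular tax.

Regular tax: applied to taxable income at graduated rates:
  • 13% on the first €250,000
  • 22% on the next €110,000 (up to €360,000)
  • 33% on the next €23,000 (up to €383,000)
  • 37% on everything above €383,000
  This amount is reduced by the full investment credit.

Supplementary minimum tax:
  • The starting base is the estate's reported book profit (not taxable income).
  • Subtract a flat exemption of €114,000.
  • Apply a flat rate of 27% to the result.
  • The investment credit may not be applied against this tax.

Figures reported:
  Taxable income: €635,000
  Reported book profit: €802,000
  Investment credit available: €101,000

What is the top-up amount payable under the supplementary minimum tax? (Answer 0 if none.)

€129,230

Regular tax:
  €250,000 × 13% = €32,500
  €110,000 × 22% = €24,200
  €23,000 × 33% = €7,590
  €252,000 × 37% = €93,240
  → €157,530
  Less investment credit €101,000 → €56,530

Supplementary minimum tax:
  Base (reported book profit): €802,000
  Less exemption €114,000 → base €688,000
  €688,000 × 27% = €185,760

Excess of supplementary minimum tax over regular tax: €185,760 − €56,530 = €129,230.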